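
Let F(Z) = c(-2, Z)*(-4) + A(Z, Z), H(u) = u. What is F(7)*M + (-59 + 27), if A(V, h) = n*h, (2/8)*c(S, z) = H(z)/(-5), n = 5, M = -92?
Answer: -26564/5 ≈ -5312.8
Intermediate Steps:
c(S, z) = -4*z/5 (c(S, z) = 4*(z/(-5)) = 4*(z*(-1/5)) = 4*(-z/5) = -4*z/5)
A(V, h) = 5*h
F(Z) = 41*Z/5 (F(Z) = -4*Z/5*(-4) + 5*Z = 16*Z/5 + 5*Z = 41*Z/5)
F(7)*M + (-59 + 27) = ((41/5)*7)*(-92) + (-59 + 27) = (287/5)*(-92) - 32 = -26404/5 - 32 = -26564/5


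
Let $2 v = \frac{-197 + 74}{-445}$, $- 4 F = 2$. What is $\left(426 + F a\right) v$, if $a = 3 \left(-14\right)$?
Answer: $\frac{54981}{890} \approx 61.776$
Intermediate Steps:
$F = - \frac{1}{2}$ ($F = \left(- \frac{1}{4}\right) 2 = - \frac{1}{2} \approx -0.5$)
$a = -42$
$v = \frac{123}{890}$ ($v = \frac{\left(-197 + 74\right) \frac{1}{-445}}{2} = \frac{\left(-123\right) \left(- \frac{1}{445}\right)}{2} = \frac{1}{2} \cdot \frac{123}{445} = \frac{123}{890} \approx 0.1382$)
$\left(426 + F a\right) v = \left(426 - -21\right) \frac{123}{890} = \left(426 + 21\right) \frac{123}{890} = 447 \cdot \frac{123}{890} = \frac{54981}{890}$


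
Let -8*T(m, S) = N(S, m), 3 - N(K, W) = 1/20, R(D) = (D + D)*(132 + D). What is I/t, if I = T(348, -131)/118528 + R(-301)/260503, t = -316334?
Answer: -1929392896563/1562786104480808960 ≈ -1.2346e-6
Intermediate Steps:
R(D) = 2*D*(132 + D) (R(D) = (2*D)*(132 + D) = 2*D*(132 + D))
N(K, W) = 59/20 (N(K, W) = 3 - 1/20 = 59/20)
T(m, S) = -59/160 (T(m, S) = -⅛*59/20 = -59/160)
I = 1929392896563/4940303933440 (I = -59/160/118528 + (2*(-301)*(132 - 301))/260503 = -59/160*1/118528 + (2*(-301)*(-169))*(1/260503) = -59/18964480 + 101738*(1/260503) = -59/18964480 + 101738/260503 = 1929392896563/4940303933440 ≈ 0.39054)
I/t = (1929392896563/4940303933440)/(-316334) = (1929392896563/4940303933440)*(-1/316334) = -1929392896563/1562786104480808960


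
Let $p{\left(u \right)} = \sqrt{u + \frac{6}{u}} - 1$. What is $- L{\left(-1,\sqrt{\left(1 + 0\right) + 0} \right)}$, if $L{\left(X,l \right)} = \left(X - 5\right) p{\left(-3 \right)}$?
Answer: $-6 + 6 i \sqrt{5} \approx -6.0 + 13.416 i$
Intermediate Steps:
$p{\left(u \right)} = -1 + \sqrt{u + \frac{6}{u}}$ ($p{\left(u \right)} = \sqrt{u + \frac{6}{u}} - 1 = -1 + \sqrt{u + \frac{6}{u}}$)
$L{\left(X,l \right)} = \left(-1 + i \sqrt{5}\right) \left(-5 + X\right)$ ($L{\left(X,l \right)} = \left(X - 5\right) \left(-1 + \sqrt{-3 + \frac{6}{-3}}\right) = \left(-5 + X\right) \left(-1 + \sqrt{-3 + 6 \left(- \frac{1}{3}\right)}\right) = \left(-5 + X\right) \left(-1 + \sqrt{-3 - 2}\right) = \left(-5 + X\right) \left(-1 + \sqrt{-5}\right) = \left(-5 + X\right) \left(-1 + i \sqrt{5}\right) = \left(-1 + i \sqrt{5}\right) \left(-5 + X\right)$)
$- L{\left(-1,\sqrt{\left(1 + 0\right) + 0} \right)} = - \left(-1\right) \left(1 - i \sqrt{5}\right) \left(-5 - 1\right) = - \left(-1\right) \left(1 - i \sqrt{5}\right) \left(-6\right) = - (6 - 6 i \sqrt{5}) = -6 + 6 i \sqrt{5}$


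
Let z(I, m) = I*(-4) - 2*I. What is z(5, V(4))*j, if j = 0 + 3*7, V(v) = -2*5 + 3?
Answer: -630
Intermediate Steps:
V(v) = -7 (V(v) = -10 + 3 = -7)
z(I, m) = -6*I (z(I, m) = -4*I - 2*I = -6*I)
j = 21 (j = 0 + 21 = 21)
z(5, V(4))*j = -6*5*21 = -30*21 = -630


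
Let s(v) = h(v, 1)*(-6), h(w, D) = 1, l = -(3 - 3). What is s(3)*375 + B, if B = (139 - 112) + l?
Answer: -2223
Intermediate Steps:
l = 0 (l = -1*0 = 0)
B = 27 (B = (139 - 112) + 0 = 27 + 0 = 27)
s(v) = -6 (s(v) = 1*(-6) = -6)
s(3)*375 + B = -6*375 + 27 = -2250 + 27 = -2223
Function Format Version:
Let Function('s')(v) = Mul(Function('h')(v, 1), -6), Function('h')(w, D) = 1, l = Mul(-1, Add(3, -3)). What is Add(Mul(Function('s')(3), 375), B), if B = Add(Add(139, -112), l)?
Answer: -2223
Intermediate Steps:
l = 0 (l = Mul(-1, 0) = 0)
B = 27 (B = Add(Add(139, -112), 0) = Add(27, 0) = 27)
Function('s')(v) = -6 (Function('s')(v) = Mul(1, -6) = -6)
Add(Mul(Function('s')(3), 375), B) = Add(Mul(-6, 375), 27) = Add(-2250, 27) = -2223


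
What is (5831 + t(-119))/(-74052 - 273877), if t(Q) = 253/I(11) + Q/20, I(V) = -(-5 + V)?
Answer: -346973/20875740 ≈ -0.016621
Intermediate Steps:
I(V) = 5 - V
t(Q) = -253/6 + Q/20 (t(Q) = 253/(5 - 1*11) + Q/20 = 253/(5 - 11) + Q*(1/20) = 253/(-6) + Q/20 = 253*(-⅙) + Q/20 = -253/6 + Q/20)
(5831 + t(-119))/(-74052 - 273877) = (5831 + (-253/6 + (1/20)*(-119)))/(-74052 - 273877) = (5831 + (-253/6 - 119/20))/(-347929) = (5831 - 2887/60)*(-1/347929) = (346973/60)*(-1/347929) = -346973/20875740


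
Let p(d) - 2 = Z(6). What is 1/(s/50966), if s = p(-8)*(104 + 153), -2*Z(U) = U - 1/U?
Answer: -611592/2827 ≈ -216.34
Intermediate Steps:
Z(U) = 1/(2*U) - U/2 (Z(U) = -(U - 1/U)/2 = 1/(2*U) - U/2)
p(d) = -11/12 (p(d) = 2 + (½)*(1 - 1*6²)/6 = 2 + (½)*(⅙)*(1 - 1*36) = 2 + (½)*(⅙)*(1 - 36) = 2 + (½)*(⅙)*(-35) = 2 - 35/12 = -11/12)
s = -2827/12 (s = -11*(104 + 153)/12 = -11/12*257 = -2827/12 ≈ -235.58)
1/(s/50966) = 1/(-2827/12/50966) = 1/(-2827/12*1/50966) = 1/(-2827/611592) = -611592/2827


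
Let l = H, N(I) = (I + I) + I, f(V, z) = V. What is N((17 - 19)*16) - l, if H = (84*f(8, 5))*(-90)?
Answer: 60384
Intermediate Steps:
N(I) = 3*I (N(I) = 2*I + I = 3*I)
H = -60480 (H = (84*8)*(-90) = 672*(-90) = -60480)
l = -60480
N((17 - 19)*16) - l = 3*((17 - 19)*16) - 1*(-60480) = 3*(-2*16) + 60480 = 3*(-32) + 60480 = -96 + 60480 = 60384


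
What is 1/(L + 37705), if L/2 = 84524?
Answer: 1/206753 ≈ 4.8367e-6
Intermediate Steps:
L = 169048 (L = 2*84524 = 169048)
1/(L + 37705) = 1/(169048 + 37705) = 1/206753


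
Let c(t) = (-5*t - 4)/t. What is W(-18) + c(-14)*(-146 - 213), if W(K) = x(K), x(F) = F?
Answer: 11721/7 ≈ 1674.4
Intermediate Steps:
W(K) = K
c(t) = (-4 - 5*t)/t
W(-18) + c(-14)*(-146 - 213) = -18 + (-5 - 4/(-14))*(-146 - 213) = -18 + (-5 - 4*(-1/14))*(-359) = -18 + (-5 + 2/7)*(-359) = -18 - 33/7*(-359) = -18 + 11847/7 = 11721/7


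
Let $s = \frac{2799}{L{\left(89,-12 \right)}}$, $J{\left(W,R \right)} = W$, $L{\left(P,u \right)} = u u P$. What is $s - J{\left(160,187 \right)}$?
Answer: $- \frac{227529}{1424} \approx -159.78$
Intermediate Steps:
$L{\left(P,u \right)} = P u^{2}$ ($L{\left(P,u \right)} = u^{2} P = P u^{2}$)
$s = \frac{311}{1424}$ ($s = \frac{2799}{89 \left(-12\right)^{2}} = \frac{2799}{89 \cdot 144} = \frac{2799}{12816} = 2799 \cdot \frac{1}{12816} = \frac{311}{1424} \approx 0.2184$)
$s - J{\left(160,187 \right)} = \frac{311}{1424} - 160 = - \frac{227529}{1424}$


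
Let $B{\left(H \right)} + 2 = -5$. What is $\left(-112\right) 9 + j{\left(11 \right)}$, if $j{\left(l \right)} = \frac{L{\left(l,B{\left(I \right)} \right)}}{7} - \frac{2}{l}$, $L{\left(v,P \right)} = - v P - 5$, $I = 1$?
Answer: $- \frac{76838}{77} \approx -997.9$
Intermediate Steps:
$B{\left(H \right)} = -7$ ($B{\left(H \right)} = -2 - 5 = -7$)
$L{\left(v,P \right)} = -5 - P v$ ($L{\left(v,P \right)} = - P v - 5 = -5 - P v$)
$j{\left(l \right)} = - \frac{5}{7} + l - \frac{2}{l}$ ($j{\left(l \right)} = \frac{-5 - - 7 l}{7} - \frac{2}{l} = \left(-5 + 7 l\right) \frac{1}{7} - \frac{2}{l} = \left(- \frac{5}{7} + l\right) - \frac{2}{l} = - \frac{5}{7} + l - \frac{2}{l}$)
$\left(-112\right) 9 + j{\left(11 \right)} = \left(-112\right) 9 - \left(- \frac{72}{7} + \frac{2}{11}\right) = -1008 - - \frac{778}{77} = -1008 + \frac{778}{77} = - \frac{76838}{77}$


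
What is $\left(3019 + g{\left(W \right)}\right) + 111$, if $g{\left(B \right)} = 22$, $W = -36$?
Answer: $3152$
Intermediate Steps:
$\left(3019 + g{\left(W \right)}\right) + 111 = \left(3019 + 22\right) + 111 = 3041 + 111 = 3152$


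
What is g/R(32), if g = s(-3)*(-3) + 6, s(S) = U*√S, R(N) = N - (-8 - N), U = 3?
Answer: 1/12 - I*√3/8 ≈ 0.083333 - 0.21651*I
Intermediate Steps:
R(N) = 8 + 2*N (R(N) = N + (8 + N) = 8 + 2*N)
s(S) = 3*√S
g = 6 - 9*I*√3 (g = (3*√(-3))*(-3) + 6 = (3*(I*√3))*(-3) + 6 = (3*I*√3)*(-3) + 6 = -9*I*√3 + 6 = 6 - 9*I*√3 ≈ 6.0 - 15.588*I)
g/R(32) = (6 - 9*I*√3)/(8 + 2*32) = (6 - 9*I*√3)/(8 + 64) = (6 - 9*I*√3)/72 = 1/12 - I*√3/8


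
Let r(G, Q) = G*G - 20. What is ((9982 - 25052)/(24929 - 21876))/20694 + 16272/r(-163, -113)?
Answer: 513822523637/838666741659 ≈ 0.61267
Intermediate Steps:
r(G, Q) = -20 + G**2 (r(G, Q) = G**2 - 20 = -20 + G**2)
((9982 - 25052)/(24929 - 21876))/20694 + 16272/r(-163, -113) = ((9982 - 25052)/(24929 - 21876))/20694 + 16272/(-20 + (-163)**2) = -15070/3053*(1/20694) + 16272/(-20 + 26569) = -15070*1/3053*(1/20694) + 16272/26549 = -15070/3053*1/20694 + 16272*(1/26549) = -7535/31589391 + 16272/26549 = 513822523637/838666741659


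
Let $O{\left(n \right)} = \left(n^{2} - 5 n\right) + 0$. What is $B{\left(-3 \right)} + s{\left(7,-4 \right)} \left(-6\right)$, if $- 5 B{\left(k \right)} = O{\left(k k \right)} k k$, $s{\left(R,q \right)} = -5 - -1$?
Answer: $- \frac{204}{5} \approx -40.8$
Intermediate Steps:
$s{\left(R,q \right)} = -4$ ($s{\left(R,q \right)} = -5 + 1 = -4$)
$O{\left(n \right)} = n^{2} - 5 n$
$B{\left(k \right)} = - \frac{k^{4} \left(-5 + k^{2}\right)}{5}$ ($B{\left(k \right)} = - \frac{k k \left(-5 + k k\right) k k}{5} = - \frac{k^{2} \left(-5 + k^{2}\right) k k}{5} = - \frac{k^{3} \left(-5 + k^{2}\right) k}{5} = - \frac{k^{4} \left(-5 + k^{2}\right)}{5}$)
$B{\left(-3 \right)} + s{\left(7,-4 \right)} \left(-6\right) = \left(\left(-3\right)^{4} - \frac{\left(-3\right)^{6}}{5}\right) - -24 = \left(81 - \frac{729}{5}\right) + 24 = - \frac{324}{5} + 24 = - \frac{204}{5}$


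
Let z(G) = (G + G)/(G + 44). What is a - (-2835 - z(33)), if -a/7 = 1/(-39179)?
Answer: 111106054/39179 ≈ 2835.9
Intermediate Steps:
a = 1/5597 (a = -7/(-39179) = -7*(-1/39179) = 1/5597 ≈ 0.00017867)
z(G) = 2*G/(44 + G) (z(G) = (2*G)/(44 + G) = 2*G/(44 + G))
a - (-2835 - z(33)) = 1/5597 - (-2835 - 2*33/(44 + 33)) = 1/5597 - (-2835 - 2*33/77) = 1/5597 - (-2835 - 1*6/7) = 1/5597 - (-2835 - 6/7) = 1/5597 - 1*(-19851/7) = 1/5597 + 19851/7 = 111106054/39179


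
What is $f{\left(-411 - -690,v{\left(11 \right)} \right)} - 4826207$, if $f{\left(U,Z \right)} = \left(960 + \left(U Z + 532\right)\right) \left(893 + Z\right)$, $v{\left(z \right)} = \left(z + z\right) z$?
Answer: $73500143$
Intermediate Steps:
$v{\left(z \right)} = 2 z^{2}$ ($v{\left(z \right)} = 2 z z = 2 z^{2}$)
$f{\left(U,Z \right)} = \left(893 + Z\right) \left(1492 + U Z\right)$ ($f{\left(U,Z \right)} = \left(960 + \left(532 + U Z\right)\right) \left(893 + Z\right) = \left(1492 + U Z\right) \left(893 + Z\right) = \left(893 + Z\right) \left(1492 + U Z\right)$)
$f{\left(-411 - -690,v{\left(11 \right)} \right)} - 4826207 = \left(1332356 + 1492 \cdot 2 \cdot 11^{2} + \left(-411 - -690\right) \left(2 \cdot 11^{2}\right)^{2} + 893 \left(-411 - -690\right) 2 \cdot 11^{2}\right) - 4826207 = \left(1332356 + 1492 \cdot 2 \cdot 121 + \left(-411 + 690\right) \left(2 \cdot 121\right)^{2} + 893 \left(-411 + 690\right) 2 \cdot 121\right) - 4826207 = \left(1332356 + 1492 \cdot 242 + 279 \cdot 242^{2} + 893 \cdot 279 \cdot 242\right) - 4826207 = \left(1332356 + 361064 + 279 \cdot 58564 + 60293574\right) - 4826207 = \left(1332356 + 361064 + 16339356 + 60293574\right) - 4826207 = 78326350 - 4826207 = 73500143$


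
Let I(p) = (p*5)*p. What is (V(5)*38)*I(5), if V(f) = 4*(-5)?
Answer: -95000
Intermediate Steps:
I(p) = 5*p**2 (I(p) = (5*p)*p = 5*p**2)
V(f) = -20
(V(5)*38)*I(5) = (-20*38)*(5*5**2) = -3800*25 = -760*125 = -95000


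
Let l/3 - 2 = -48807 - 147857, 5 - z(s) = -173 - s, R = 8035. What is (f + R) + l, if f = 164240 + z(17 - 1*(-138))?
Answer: -417378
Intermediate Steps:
z(s) = 178 + s (z(s) = 5 - (-173 - s) = 5 + (173 + s) = 178 + s)
f = 164573 (f = 164240 + (178 + (17 - 1*(-138))) = 164240 + (178 + (17 + 138)) = 164240 + (178 + 155) = 164240 + 333 = 164573)
l = -589986 (l = 6 + 3*(-48807 - 147857) = 6 + 3*(-196664) = 6 - 589992 = -589986)
(f + R) + l = (164573 + 8035) - 589986 = 172608 - 589986 = -417378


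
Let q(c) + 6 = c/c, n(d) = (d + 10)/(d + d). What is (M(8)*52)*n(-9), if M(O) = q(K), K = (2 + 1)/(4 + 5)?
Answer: 130/9 ≈ 14.444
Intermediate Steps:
K = 1/3 (K = 3/9 = 3*(1/9) = 1/3 ≈ 0.33333)
n(d) = (10 + d)/(2*d) (n(d) = (10 + d)/((2*d)) = (10 + d)*(1/(2*d)) = (10 + d)/(2*d))
q(c) = -5 (q(c) = -6 + c/c = -6 + 1 = -5)
M(O) = -5
(M(8)*52)*n(-9) = (-5*52)*((1/2)*(10 - 9)/(-9)) = -130*(-1)/9 = -260*(-1/18) = 130/9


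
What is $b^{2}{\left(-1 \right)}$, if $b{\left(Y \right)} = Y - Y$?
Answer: $0$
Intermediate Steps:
$b{\left(Y \right)} = 0$
$b^{2}{\left(-1 \right)} = 0^{2} = 0$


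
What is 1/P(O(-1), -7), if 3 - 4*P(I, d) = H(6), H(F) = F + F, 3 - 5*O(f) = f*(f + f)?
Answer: -4/9 ≈ -0.44444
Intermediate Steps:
O(f) = ⅗ - 2*f²/5 (O(f) = ⅗ - f*(f + f)/5 = ⅗ - f*2*f/5 = ⅗ - 2*f²/5)
H(F) = 2*F
P(I, d) = -9/4 (P(I, d) = ¾ - 6/2 = ¾ - ¼*12 = ¾ - 3 = -9/4)
1/P(O(-1), -7) = 1/(-9/4) = -4/9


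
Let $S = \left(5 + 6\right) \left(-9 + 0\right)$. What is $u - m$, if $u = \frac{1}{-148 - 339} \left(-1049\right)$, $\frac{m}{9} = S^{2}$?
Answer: $- \frac{42956734}{487} \approx -88207.0$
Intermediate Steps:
$S = -99$ ($S = 11 \left(-9\right) = -99$)
$m = 88209$ ($m = 9 \left(-99\right)^{2} = 9 \cdot 9801 = 88209$)
$u = \frac{1049}{487}$ ($u = \frac{1}{-487} \left(-1049\right) = \left(- \frac{1}{487}\right) \left(-1049\right) = \frac{1049}{487} \approx 2.154$)
$u - m = \frac{1049}{487} - 88209 = - \frac{42956734}{487}$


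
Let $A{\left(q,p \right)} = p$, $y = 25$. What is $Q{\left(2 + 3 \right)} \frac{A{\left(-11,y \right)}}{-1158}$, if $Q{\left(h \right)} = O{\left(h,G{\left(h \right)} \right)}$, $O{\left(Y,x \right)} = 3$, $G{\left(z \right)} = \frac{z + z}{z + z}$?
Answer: $- \frac{25}{386} \approx -0.064767$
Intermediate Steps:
$G{\left(z \right)} = 1$ ($G{\left(z \right)} = \frac{2 z}{2 z} = 2 z \frac{1}{2 z} = 1$)
$Q{\left(h \right)} = 3$
$Q{\left(2 + 3 \right)} \frac{A{\left(-11,y \right)}}{-1158} = 3 \frac{25}{-1158} = 3 \cdot 25 \left(- \frac{1}{1158}\right) = 3 \left(- \frac{25}{1158}\right) = - \frac{25}{386}$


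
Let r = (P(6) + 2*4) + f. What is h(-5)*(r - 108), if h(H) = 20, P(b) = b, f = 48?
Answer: -920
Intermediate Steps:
r = 62 (r = (6 + 2*4) + 48 = (6 + 8) + 48 = 14 + 48 = 62)
h(-5)*(r - 108) = 20*(62 - 108) = 20*(-46) = -920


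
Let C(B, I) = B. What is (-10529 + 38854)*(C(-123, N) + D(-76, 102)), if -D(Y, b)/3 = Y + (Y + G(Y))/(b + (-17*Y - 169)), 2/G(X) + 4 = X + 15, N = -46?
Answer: 1355626569/455 ≈ 2.9794e+6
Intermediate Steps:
G(X) = 2/(11 + X) (G(X) = 2/(-4 + (X + 15)) = 2/(-4 + (15 + X)) = 2/(11 + X))
D(Y, b) = -3*Y - 3*(Y + 2/(11 + Y))/(-169 + b - 17*Y) (D(Y, b) = -3*(Y + (Y + 2/(11 + Y))/(b + (-17*Y - 169))) = -3*(Y + (Y + 2/(11 + Y))/(b + (-169 - 17*Y))) = -3*(Y + (Y + 2/(11 + Y))/(-169 + b - 17*Y)) = -3*Y - 3*(Y + 2/(11 + Y))/(-169 + b - 17*Y))
(-10529 + 38854)*(C(-123, N) + D(-76, 102)) = (-10529 + 38854)*(-123 + 3*(2 - 1*(-76)*(11 - 76)*(168 - 1*102 + 17*(-76)))/((11 - 76)*(169 - 1*102 + 17*(-76)))) = 28325*(-123 + 3*(2 - 1*(-76)*(-65)*(168 - 102 - 1292))/(-65*(169 - 102 - 1292))) = 28325*(-123 + 3*(-1/65)*(2 - 1*(-76)*(-65)*(-1226))/(-1225)) = 28325*(-123 + 3*(-1/65)*(-1/1225)*(2 + 6056440)) = 28325*(-123 + 3*(-1/65)*(-1/1225)*6056442) = 28325*(-123 + 2595618/11375) = 28325*(1196493/11375) = 1355626569/455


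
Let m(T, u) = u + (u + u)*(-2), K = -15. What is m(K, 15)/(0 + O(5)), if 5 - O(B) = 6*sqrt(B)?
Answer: 45/31 + 54*sqrt(5)/31 ≈ 5.3467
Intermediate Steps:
m(T, u) = -3*u (m(T, u) = u + (2*u)*(-2) = u - 4*u = -3*u)
O(B) = 5 - 6*sqrt(B)
m(K, 15)/(0 + O(5)) = (-3*15)/(0 + (5 - 6*sqrt(5))) = -45/(5 - 6*sqrt(5))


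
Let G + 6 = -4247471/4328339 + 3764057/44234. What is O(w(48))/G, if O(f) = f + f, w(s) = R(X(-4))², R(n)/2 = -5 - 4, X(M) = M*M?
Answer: 41355305422416/4985157865051 ≈ 8.2957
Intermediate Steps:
X(M) = M²
R(n) = -18 (R(n) = 2*(-5 - 4) = 2*(-9) = -18)
w(s) = 324 (w(s) = (-18)² = 324)
G = 14955473595153/191459747326 (G = -6 + (-4247471/4328339 + 3764057/44234) = -6 + 16104232079109/191459747326 = 14955473595153/191459747326 ≈ 78.113)
O(f) = 2*f
O(w(48))/G = (2*324)/(14955473595153/191459747326) = 648*(191459747326/14955473595153) = 41355305422416/4985157865051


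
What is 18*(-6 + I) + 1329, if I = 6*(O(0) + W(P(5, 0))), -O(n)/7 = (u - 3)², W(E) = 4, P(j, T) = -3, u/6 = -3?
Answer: -331743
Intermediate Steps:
u = -18 (u = 6*(-3) = -18)
O(n) = -3087 (O(n) = -7*(-18 - 3)² = -7*(-21)² = -7*441 = -3087)
I = -18498 (I = 6*(-3087 + 4) = 6*(-3083) = -18498)
18*(-6 + I) + 1329 = 18*(-6 - 18498) + 1329 = 18*(-18504) + 1329 = -333072 + 1329 = -331743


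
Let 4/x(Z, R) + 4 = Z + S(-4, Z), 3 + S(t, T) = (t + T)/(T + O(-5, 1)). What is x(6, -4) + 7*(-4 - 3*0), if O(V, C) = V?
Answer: -24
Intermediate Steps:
S(t, T) = -3 + (T + t)/(-5 + T) (S(t, T) = -3 + (t + T)/(T - 5) = -3 + (T + t)/(-5 + T))
x(Z, R) = 4/(-4 + Z + (11 - 2*Z)/(-5 + Z)) (x(Z, R) = 4/(-4 + (Z + (15 - 4 - 2*Z)/(-5 + Z))) = 4/(-4 + (Z + (11 - 2*Z)/(-5 + Z))) = 4/(-4 + Z + (11 - 2*Z)/(-5 + Z)))
x(6, -4) + 7*(-4 - 3*0) = 4*(-5 + 6)/(31 + 6² - 11*6) + 7*(-4 - 3*0) = 4*1/(31 + 36 - 66) + 7*(-4 + 0) = 4*1/1 + 7*(-4) = 4*1*1 - 28 = 4 - 28 = -24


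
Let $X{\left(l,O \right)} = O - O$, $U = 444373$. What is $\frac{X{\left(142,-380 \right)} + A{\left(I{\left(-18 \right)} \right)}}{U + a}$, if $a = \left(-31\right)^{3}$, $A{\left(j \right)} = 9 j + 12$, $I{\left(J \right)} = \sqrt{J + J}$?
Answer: $\frac{2}{69097} + \frac{9 i}{69097} \approx 2.8945 \cdot 10^{-5} + 0.00013025 i$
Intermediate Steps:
$I{\left(J \right)} = \sqrt{2} \sqrt{J}$ ($I{\left(J \right)} = \sqrt{2 J} = \sqrt{2} \sqrt{J}$)
$X{\left(l,O \right)} = 0$
$A{\left(j \right)} = 12 + 9 j$
$a = -29791$
$\frac{X{\left(142,-380 \right)} + A{\left(I{\left(-18 \right)} \right)}}{U + a} = \frac{0 + \left(12 + 9 \sqrt{2} \sqrt{-18}\right)}{444373 - 29791} = \frac{0 + \left(12 + 9 \sqrt{2} \cdot 3 i \sqrt{2}\right)}{414582} = \left(0 + \left(12 + 9 \cdot 6 i\right)\right) \frac{1}{414582} = \left(0 + \left(12 + 54 i\right)\right) \frac{1}{414582} = \left(12 + 54 i\right) \frac{1}{414582} = \frac{2}{69097} + \frac{9 i}{69097}$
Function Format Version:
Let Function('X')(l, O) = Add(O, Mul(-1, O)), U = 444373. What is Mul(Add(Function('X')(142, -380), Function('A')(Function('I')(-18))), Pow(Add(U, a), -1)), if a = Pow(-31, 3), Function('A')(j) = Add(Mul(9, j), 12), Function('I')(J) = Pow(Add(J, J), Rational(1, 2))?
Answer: Add(Rational(2, 69097), Mul(Rational(9, 69097), I)) ≈ Add(2.8945e-5, Mul(0.00013025, I))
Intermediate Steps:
Function('I')(J) = Mul(Pow(2, Rational(1, 2)), Pow(J, Rational(1, 2))) (Function('I')(J) = Pow(Mul(2, J), Rational(1, 2)) = Mul(Pow(2, Rational(1, 2)), Pow(J, Rational(1, 2))))
Function('X')(l, O) = 0
Function('A')(j) = Add(12, Mul(9, j))
a = -29791
Mul(Add(Function('X')(142, -380), Function('A')(Function('I')(-18))), Pow(Add(U, a), -1)) = Mul(Add(0, Add(12, Mul(9, Mul(Pow(2, Rational(1, 2)), Pow(-18, Rational(1, 2)))))), Pow(Add(444373, -29791), -1)) = Mul(Add(0, Add(12, Mul(9, Mul(Pow(2, Rational(1, 2)), Mul(3, I, Pow(2, Rational(1, 2))))))), Pow(414582, -1)) = Mul(Add(0, Add(12, Mul(9, Mul(6, I)))), Rational(1, 414582)) = Mul(Add(0, Add(12, Mul(54, I))), Rational(1, 414582)) = Mul(Add(12, Mul(54, I)), Rational(1, 414582)) = Add(Rational(2, 69097), Mul(Rational(9, 69097), I))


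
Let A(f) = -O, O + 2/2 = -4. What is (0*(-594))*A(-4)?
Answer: 0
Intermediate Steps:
O = -5 (O = -1 - 4 = -5)
A(f) = 5 (A(f) = -1*(-5) = 5)
(0*(-594))*A(-4) = (0*(-594))*5 = 0*5 = 0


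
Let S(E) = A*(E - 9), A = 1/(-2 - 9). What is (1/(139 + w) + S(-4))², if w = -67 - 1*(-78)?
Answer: 3845521/2722500 ≈ 1.4125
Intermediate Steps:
w = 11 (w = -67 + 78 = 11)
A = -1/11 (A = 1/(-11) = -1/11 ≈ -0.090909)
S(E) = 9/11 - E/11 (S(E) = -(E - 9)/11 = -(-9 + E)/11 = 9/11 - E/11)
(1/(139 + w) + S(-4))² = (1/(139 + 11) + (9/11 - 1/11*(-4)))² = (1/150 + (9/11 + 4/11))² = (1/150 + 13/11)² = (1961/1650)² = 3845521/2722500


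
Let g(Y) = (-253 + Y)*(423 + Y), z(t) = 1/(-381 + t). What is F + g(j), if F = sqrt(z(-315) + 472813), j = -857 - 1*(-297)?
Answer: 111381 + sqrt(57259545378)/348 ≈ 1.1207e+5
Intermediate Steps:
j = -560 (j = -857 + 297 = -560)
F = sqrt(57259545378)/348 (F = sqrt(1/(-381 - 315) + 472813) = sqrt(1/(-696) + 472813) = sqrt(-1/696 + 472813) = sqrt(329077847/696) = sqrt(57259545378)/348 ≈ 687.61)
F + g(j) = sqrt(57259545378)/348 + (-107019 + (-560)**2 + 170*(-560)) = sqrt(57259545378)/348 + (-107019 + 313600 - 95200) = sqrt(57259545378)/348 + 111381 = 111381 + sqrt(57259545378)/348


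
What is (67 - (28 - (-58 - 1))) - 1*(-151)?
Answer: 131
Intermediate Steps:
(67 - (28 - (-58 - 1))) - 1*(-151) = (67 - (28 - 1*(-59))) + 151 = (67 - (28 + 59)) + 151 = (67 - 1*87) + 151 = (67 - 87) + 151 = -20 + 151 = 131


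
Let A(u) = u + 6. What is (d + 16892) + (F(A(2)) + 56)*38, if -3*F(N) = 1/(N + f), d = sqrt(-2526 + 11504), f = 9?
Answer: 969982/51 + 67*sqrt(2) ≈ 19114.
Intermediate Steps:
A(u) = 6 + u
d = 67*sqrt(2) (d = sqrt(8978) = 67*sqrt(2) ≈ 94.752)
F(N) = -1/(3*(9 + N)) (F(N) = -1/(3*(N + 9)) = -1/(3*(9 + N)))
(d + 16892) + (F(A(2)) + 56)*38 = (67*sqrt(2) + 16892) + (-1/(27 + 3*(6 + 2)) + 56)*38 = (16892 + 67*sqrt(2)) + (-1/(27 + 3*8) + 56)*38 = (16892 + 67*sqrt(2)) + (-1/(27 + 24) + 56)*38 = (16892 + 67*sqrt(2)) + (-1/51 + 56)*38 = (16892 + 67*sqrt(2)) + (2855/51)*38 = (16892 + 67*sqrt(2)) + 108490/51 = 969982/51 + 67*sqrt(2)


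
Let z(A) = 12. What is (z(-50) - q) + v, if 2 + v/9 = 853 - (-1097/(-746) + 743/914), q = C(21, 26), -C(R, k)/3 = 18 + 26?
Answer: 1326604077/170461 ≈ 7782.5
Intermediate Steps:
C(R, k) = -132 (C(R, k) = -3*(18 + 26) = -3*44 = -132)
q = -132
v = 1302057693/170461 (v = -18 + 9*(853 - (-1097/(-746) + 743/914)) = -18 + 9*(853 - (-1097*(-1/746) + 743*(1/914))) = -18 + 9*(853 - (1097/746 + 743/914)) = -18 + 9*(853 - 1*389234/170461) = -18 + 9*(853 - 389234/170461) = -18 + 9*(145013999/170461) = -18 + 1305125991/170461 = 1302057693/170461 ≈ 7638.5)
(z(-50) - q) + v = (12 - 1*(-132)) + 1302057693/170461 = (12 + 132) + 1302057693/170461 = 144 + 1302057693/170461 = 1326604077/170461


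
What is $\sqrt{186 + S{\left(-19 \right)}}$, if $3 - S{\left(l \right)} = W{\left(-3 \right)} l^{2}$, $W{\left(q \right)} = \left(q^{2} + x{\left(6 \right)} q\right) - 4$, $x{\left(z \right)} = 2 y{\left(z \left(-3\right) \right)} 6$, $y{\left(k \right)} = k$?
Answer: $2 i \sqrt{58886} \approx 485.33 i$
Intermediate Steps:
$x{\left(z \right)} = - 36 z$ ($x{\left(z \right)} = 2 z \left(-3\right) 6 = 2 \left(- 3 z\right) 6 = - 6 z 6 = - 36 z$)
$W{\left(q \right)} = -4 + q^{2} - 216 q$ ($W{\left(q \right)} = \left(q^{2} + \left(-36\right) 6 q\right) - 4 = \left(q^{2} - 216 q\right) - 4 = -4 + q^{2} - 216 q$)
$S{\left(l \right)} = 3 - 653 l^{2}$ ($S{\left(l \right)} = 3 - \left(-4 + \left(-3\right)^{2} - -648\right) l^{2} = 3 - \left(-4 + 9 + 648\right) l^{2} = 3 - 653 l^{2}$)
$\sqrt{186 + S{\left(-19 \right)}} = \sqrt{186 + \left(3 - 653 \left(-19\right)^{2}\right)} = \sqrt{186 + \left(3 - 235733\right)} = \sqrt{186 - 235730} = \sqrt{-235544} = 2 i \sqrt{58886}$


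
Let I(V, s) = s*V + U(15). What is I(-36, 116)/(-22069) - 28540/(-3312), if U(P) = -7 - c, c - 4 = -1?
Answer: 160928323/18273132 ≈ 8.8068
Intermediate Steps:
c = 3 (c = 4 - 1 = 3)
U(P) = -10 (U(P) = -7 - 1*3 = -7 - 3 = -10)
I(V, s) = -10 + V*s (I(V, s) = s*V - 10 = V*s - 10 = -10 + V*s)
I(-36, 116)/(-22069) - 28540/(-3312) = (-10 - 36*116)/(-22069) - 28540/(-3312) = (-10 - 4176)*(-1/22069) - 28540*(-1/3312) = -4186*(-1/22069) + 7135/828 = 4186/22069 + 7135/828 = 160928323/18273132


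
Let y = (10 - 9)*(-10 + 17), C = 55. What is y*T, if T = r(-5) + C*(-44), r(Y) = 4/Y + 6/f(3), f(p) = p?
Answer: -84658/5 ≈ -16932.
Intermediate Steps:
r(Y) = 2 + 4/Y (r(Y) = 4/Y + 6/3 = 4/Y + 6*(1/3) = 4/Y + 2 = 2 + 4/Y)
y = 7 (y = 1*7 = 7)
T = -12094/5 (T = (2 + 4/(-5)) + 55*(-44) = (2 + 4*(-1/5)) - 2420 = (2 - 4/5) - 2420 = 6/5 - 2420 = -12094/5 ≈ -2418.8)
y*T = 7*(-12094/5) = -84658/5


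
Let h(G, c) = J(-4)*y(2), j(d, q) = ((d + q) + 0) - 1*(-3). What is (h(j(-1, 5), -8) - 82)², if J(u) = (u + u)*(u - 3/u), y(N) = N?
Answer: 900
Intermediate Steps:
J(u) = 2*u*(u - 3/u) (J(u) = (2*u)*(u - 3/u) = 2*u*(u - 3/u))
j(d, q) = 3 + d + q (j(d, q) = (d + q) + 3 = 3 + d + q)
h(G, c) = 52 (h(G, c) = (-6 + 2*(-4)²)*2 = (-6 + 2*16)*2 = (-6 + 32)*2 = 26*2 = 52)
(h(j(-1, 5), -8) - 82)² = (52 - 82)² = (-30)² = 900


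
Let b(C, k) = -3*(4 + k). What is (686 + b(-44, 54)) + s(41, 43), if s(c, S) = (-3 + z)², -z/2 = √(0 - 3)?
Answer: 509 + 12*I*√3 ≈ 509.0 + 20.785*I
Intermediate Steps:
z = -2*I*√3 (z = -2*√(0 - 3) = -2*I*√3 ≈ -3.4641*I)
b(C, k) = -12 - 3*k
s(c, S) = (-3 - 2*I*√3)²
(686 + b(-44, 54)) + s(41, 43) = (686 + (-12 - 3*54)) + (-3 + 12*I*√3) = (686 + (-12 - 162)) + (-3 + 12*I*√3) = (686 - 174) + (-3 + 12*I*√3) = 512 + (-3 + 12*I*√3) = 509 + 12*I*√3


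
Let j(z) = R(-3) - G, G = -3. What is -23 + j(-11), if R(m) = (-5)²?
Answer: 5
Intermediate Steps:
R(m) = 25
j(z) = 28 (j(z) = 25 - 1*(-3) = 25 + 3 = 28)
-23 + j(-11) = -23 + 28 = 5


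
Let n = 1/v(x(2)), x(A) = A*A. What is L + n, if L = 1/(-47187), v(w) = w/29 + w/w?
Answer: 456130/519057 ≈ 0.87877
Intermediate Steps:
x(A) = A²
v(w) = 1 + w/29 (v(w) = w*(1/29) + 1 = w/29 + 1 = 1 + w/29)
L = -1/47187 ≈ -2.1192e-5
n = 29/33 (n = 1/(1 + (1/29)*2²) = 1/(1 + (1/29)*4) = 1/(1 + 4/29) = 1/(33/29) = 29/33 ≈ 0.87879)
L + n = -1/47187 + 29/33 = 456130/519057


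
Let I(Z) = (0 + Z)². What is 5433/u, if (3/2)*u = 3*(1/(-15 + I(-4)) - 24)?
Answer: -5433/46 ≈ -118.11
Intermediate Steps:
I(Z) = Z²
u = -46 (u = 2*(3*(1/(-15 + (-4)²) - 24))/3 = 2*(3*(1/(-15 + 16) - 24))/3 = 2*(3*(1/1 - 24))/3 = 2*(3*(1 - 24))/3 = 2*(3*(-23))/3 = (⅔)*(-69) = -46)
5433/u = 5433/(-46) = 5433*(-1/46) = -5433/46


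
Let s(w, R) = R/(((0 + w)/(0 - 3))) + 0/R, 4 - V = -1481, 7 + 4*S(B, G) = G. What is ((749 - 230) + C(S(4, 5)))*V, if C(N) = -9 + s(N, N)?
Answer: 752895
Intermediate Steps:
S(B, G) = -7/4 + G/4
V = 1485 (V = 4 - 1*(-1481) = 4 + 1481 = 1485)
s(w, R) = -3*R/w (s(w, R) = R/((w/(-3))) + 0 = R/((w*(-1/3))) + 0 = R/((-w/3)) + 0 = R*(-3/w) + 0 = -3*R/w + 0 = -3*R/w)
C(N) = -12 (C(N) = -9 - 3*N/N = -9 - 3 = -12)
((749 - 230) + C(S(4, 5)))*V = ((749 - 230) - 12)*1485 = (519 - 12)*1485 = 507*1485 = 752895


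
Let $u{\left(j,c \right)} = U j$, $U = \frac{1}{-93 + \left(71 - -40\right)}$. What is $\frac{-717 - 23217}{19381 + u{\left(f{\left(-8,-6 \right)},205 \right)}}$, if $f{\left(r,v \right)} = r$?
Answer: $- \frac{215406}{174425} \approx -1.2349$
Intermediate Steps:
$U = \frac{1}{18}$ ($U = \frac{1}{-93 + \left(71 + 40\right)} = \frac{1}{-93 + 111} = \frac{1}{18} \approx 0.055556$)
$u{\left(j,c \right)} = \frac{j}{18}$
$\frac{-717 - 23217}{19381 + u{\left(f{\left(-8,-6 \right)},205 \right)}} = \frac{-717 - 23217}{19381 + \frac{1}{18} \left(-8\right)} = - \frac{23934}{19381 - \frac{4}{9}} = - \frac{23934}{\frac{174425}{9}} = \left(-23934\right) \frac{9}{174425} = - \frac{215406}{174425}$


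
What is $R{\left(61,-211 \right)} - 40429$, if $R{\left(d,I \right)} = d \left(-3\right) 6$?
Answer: $-41527$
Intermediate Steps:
$R{\left(d,I \right)} = - 18 d$ ($R{\left(d,I \right)} = - 3 d 6 = - 18 d$)
$R{\left(61,-211 \right)} - 40429 = \left(-18\right) 61 - 40429 = -1098 - 40429 = -41527$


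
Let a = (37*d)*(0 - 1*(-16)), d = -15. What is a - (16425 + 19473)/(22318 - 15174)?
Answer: -31737309/3572 ≈ -8885.0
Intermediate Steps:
a = -8880 (a = (37*(-15))*(0 - 1*(-16)) = -555*(0 + 16) = -555*16 = -8880)
a - (16425 + 19473)/(22318 - 15174) = -8880 - (16425 + 19473)/(22318 - 15174) = -8880 - 35898/7144 = -8880 - 1*17949/3572 = -8880 - 17949/3572 = -31737309/3572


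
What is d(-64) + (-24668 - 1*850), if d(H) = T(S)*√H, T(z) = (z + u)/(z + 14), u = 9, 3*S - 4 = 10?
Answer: -25518 + 41*I/7 ≈ -25518.0 + 5.8571*I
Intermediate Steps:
S = 14/3 (S = 4/3 + (⅓)*10 = 4/3 + 10/3 = 14/3 ≈ 4.6667)
T(z) = (9 + z)/(14 + z) (T(z) = (z + 9)/(z + 14) = (9 + z)/(14 + z))
d(H) = 41*√H/56 (d(H) = ((9 + 14/3)/(14 + 14/3))*√H = ((41/3)/(56/3))*√H = ((3/56)*(41/3))*√H = 41*√H/56)
d(-64) + (-24668 - 1*850) = 41*√(-64)/56 + (-24668 - 1*850) = 41*(8*I)/56 + (-24668 - 850) = 41*I/7 - 25518 = -25518 + 41*I/7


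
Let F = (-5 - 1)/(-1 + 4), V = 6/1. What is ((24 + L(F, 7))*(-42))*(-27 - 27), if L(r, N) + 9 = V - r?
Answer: 52164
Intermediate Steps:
V = 6 (V = 6*1 = 6)
F = -2 (F = -6/3 = -6*⅓ = -2)
L(r, N) = -3 - r (L(r, N) = -9 + (6 - r) = -3 - r)
((24 + L(F, 7))*(-42))*(-27 - 27) = ((24 + (-3 - 1*(-2)))*(-42))*(-27 - 27) = ((24 + (-3 + 2))*(-42))*(-54) = ((24 - 1)*(-42))*(-54) = (23*(-42))*(-54) = -966*(-54) = 52164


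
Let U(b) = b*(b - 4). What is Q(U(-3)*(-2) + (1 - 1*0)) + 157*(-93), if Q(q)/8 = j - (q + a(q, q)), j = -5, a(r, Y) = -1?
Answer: -14305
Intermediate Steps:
U(b) = b*(-4 + b)
Q(q) = -32 - 8*q (Q(q) = 8*(-5 - (q - 1)) = 8*(-5 - (-1 + q)) = 8*(-5 + (1 - q)) = 8*(-4 - q) = -32 - 8*q)
Q(U(-3)*(-2) + (1 - 1*0)) + 157*(-93) = (-32 - 8*(-3*(-4 - 3)*(-2) + (1 - 1*0))) + 157*(-93) = (-32 - 8*(-3*(-7)*(-2) + (1 + 0))) - 14601 = (-32 - 8*(21*(-2) + 1)) - 14601 = (-32 - 8*(-42 + 1)) - 14601 = (-32 - 8*(-41)) - 14601 = (-32 + 328) - 14601 = 296 - 14601 = -14305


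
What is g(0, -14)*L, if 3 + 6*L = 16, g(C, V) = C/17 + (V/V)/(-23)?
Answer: -13/138 ≈ -0.094203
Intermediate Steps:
g(C, V) = -1/23 + C/17 (g(C, V) = C*(1/17) + 1*(-1/23) = C/17 - 1/23 = -1/23 + C/17)
L = 13/6 (L = -½ + (⅙)*16 = -½ + 8/3 = 13/6 ≈ 2.1667)
g(0, -14)*L = (-1/23 + (1/17)*0)*(13/6) = (-1/23 + 0)*(13/6) = -1/23*13/6 = -13/138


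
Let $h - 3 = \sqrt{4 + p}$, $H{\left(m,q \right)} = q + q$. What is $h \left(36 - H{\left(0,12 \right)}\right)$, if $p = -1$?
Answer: $36 + 12 \sqrt{3} \approx 56.785$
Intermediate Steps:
$H{\left(m,q \right)} = 2 q$
$h = 3 + \sqrt{3}$ ($h = 3 + \sqrt{4 - 1} = 3 + \sqrt{3} \approx 4.732$)
$h \left(36 - H{\left(0,12 \right)}\right) = \left(3 + \sqrt{3}\right) \left(36 - 2 \cdot 12\right) = \left(3 + \sqrt{3}\right) \left(36 - 24\right) = \left(3 + \sqrt{3}\right) 12 = 36 + 12 \sqrt{3}$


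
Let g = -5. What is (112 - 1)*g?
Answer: -555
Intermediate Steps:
(112 - 1)*g = (112 - 1)*(-5) = 111*(-5) = -555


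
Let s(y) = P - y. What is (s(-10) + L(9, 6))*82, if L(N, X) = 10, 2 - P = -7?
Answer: 2378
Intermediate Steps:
P = 9 (P = 2 - 1*(-7) = 2 + 7 = 9)
s(y) = 9 - y
(s(-10) + L(9, 6))*82 = ((9 - 1*(-10)) + 10)*82 = ((9 + 10) + 10)*82 = (19 + 10)*82 = 29*82 = 2378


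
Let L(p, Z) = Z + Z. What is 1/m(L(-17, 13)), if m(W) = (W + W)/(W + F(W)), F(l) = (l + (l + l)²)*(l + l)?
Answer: 5461/2 ≈ 2730.5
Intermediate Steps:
L(p, Z) = 2*Z
F(l) = 2*l*(l + 4*l²) (F(l) = (l + (2*l)²)*(2*l) = (l + 4*l²)*(2*l) = 2*l*(l + 4*l²))
m(W) = 2*W/(W + W²*(2 + 8*W)) (m(W) = (W + W)/(W + W²*(2 + 8*W)) = (2*W)/(W + W²*(2 + 8*W)) = 2*W/(W + W²*(2 + 8*W)))
1/m(L(-17, 13)) = 1/(2/(1 + 2*(2*13)*(1 + 4*(2*13)))) = 1/(2/(1 + 2*26*(1 + 4*26))) = 1/(2/(1 + 2*26*(1 + 104))) = 1/(2/(1 + 2*26*105)) = 1/(2/(1 + 5460)) = 1/(2/5461) = 5461/2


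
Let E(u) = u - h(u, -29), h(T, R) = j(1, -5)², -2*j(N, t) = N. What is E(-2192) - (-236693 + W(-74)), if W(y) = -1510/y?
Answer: 34703091/148 ≈ 2.3448e+5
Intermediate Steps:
j(N, t) = -N/2
h(T, R) = ¼ (h(T, R) = (-½*1)² = (-½)² = ¼)
E(u) = -¼ + u (E(u) = u - 1*¼ = u - ¼ = -¼ + u)
E(-2192) - (-236693 + W(-74)) = (-¼ - 2192) - (-236693 - 1510/(-74)) = -8769/4 - (-236693 - 1510*(-1/74)) = -8769/4 - (-236693 + 755/37) = -8769/4 - 1*(-8756886/37) = -8769/4 + 8756886/37 = 34703091/148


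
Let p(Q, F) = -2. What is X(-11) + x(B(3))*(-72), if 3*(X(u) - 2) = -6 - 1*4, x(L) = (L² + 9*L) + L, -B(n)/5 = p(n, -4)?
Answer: -43204/3 ≈ -14401.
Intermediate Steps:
B(n) = 10 (B(n) = -5*(-2) = 10)
x(L) = L² + 10*L
X(u) = -4/3 (X(u) = 2 + (-6 - 1*4)/3 = 2 + (-6 - 4)/3 = 2 + (⅓)*(-10) = 2 - 10/3 = -4/3)
X(-11) + x(B(3))*(-72) = -4/3 + (10*(10 + 10))*(-72) = -4/3 + (10*20)*(-72) = -4/3 + 200*(-72) = -4/3 - 14400 = -43204/3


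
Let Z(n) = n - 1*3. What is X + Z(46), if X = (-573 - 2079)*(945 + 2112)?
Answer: -8107121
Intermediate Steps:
Z(n) = -3 + n (Z(n) = n - 3 = -3 + n)
X = -8107164 (X = -2652*3057 = -8107164)
X + Z(46) = -8107164 + (-3 + 46) = -8107164 + 43 = -8107121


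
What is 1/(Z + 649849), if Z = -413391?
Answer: 1/236458 ≈ 4.2291e-6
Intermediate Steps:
1/(Z + 649849) = 1/(-413391 + 649849) = 1/236458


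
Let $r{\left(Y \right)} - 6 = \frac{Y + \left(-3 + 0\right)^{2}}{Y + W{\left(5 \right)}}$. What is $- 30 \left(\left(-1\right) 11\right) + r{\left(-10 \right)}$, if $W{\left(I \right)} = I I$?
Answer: $\frac{5039}{15} \approx 335.93$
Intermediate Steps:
$W{\left(I \right)} = I^{2}$
$r{\left(Y \right)} = 6 + \frac{9 + Y}{25 + Y}$ ($r{\left(Y \right)} = 6 + \frac{Y + \left(-3 + 0\right)^{2}}{Y + 5^{2}} = 6 + \frac{Y + \left(-3\right)^{2}}{Y + 25} = 6 + \frac{Y + 9}{25 + Y} = 6 + \frac{9 + Y}{25 + Y}$)
$- 30 \left(\left(-1\right) 11\right) + r{\left(-10 \right)} = - 30 \left(\left(-1\right) 11\right) + \frac{159 + 7 \left(-10\right)}{25 - 10} = \left(-30\right) \left(-11\right) + \frac{159 - 70}{15} = 330 + \frac{1}{15} \cdot 89 = 330 + \frac{89}{15} = \frac{5039}{15}$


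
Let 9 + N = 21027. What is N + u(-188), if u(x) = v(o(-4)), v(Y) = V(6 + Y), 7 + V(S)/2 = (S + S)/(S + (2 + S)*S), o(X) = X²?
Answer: 525104/25 ≈ 21004.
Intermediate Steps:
N = 21018 (N = -9 + 21027 = 21018)
V(S) = -14 + 4*S/(S + S*(2 + S)) (V(S) = -14 + 2*((S + S)/(S + (2 + S)*S)) = -14 + 2*((2*S)/(S + S*(2 + S))) = -14 + 2*(2*S/(S + S*(2 + S))) = -14 + 4*S/(S + S*(2 + S)))
v(Y) = 2*(-61 - 7*Y)/(9 + Y) (v(Y) = 2*(-19 - 7*(6 + Y))/(3 + (6 + Y)) = 2*(-19 + (-42 - 7*Y))/(9 + Y) = 2*(-61 - 7*Y)/(9 + Y))
u(x) = -346/25 (u(x) = 2*(-61 - 7*(-4)²)/(9 + (-4)²) = 2*(-61 - 7*16)/(9 + 16) = 2*(-61 - 112)/25 = 2*(1/25)*(-173) = -346/25)
N + u(-188) = 21018 - 346/25 = 525104/25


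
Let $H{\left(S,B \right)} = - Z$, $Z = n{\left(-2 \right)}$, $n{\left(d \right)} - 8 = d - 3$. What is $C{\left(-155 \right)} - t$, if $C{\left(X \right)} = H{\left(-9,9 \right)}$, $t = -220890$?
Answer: $220887$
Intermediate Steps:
$n{\left(d \right)} = 5 + d$ ($n{\left(d \right)} = 8 + \left(d - 3\right) = 8 + \left(-3 + d\right) = 5 + d$)
$Z = 3$ ($Z = 5 - 2 = 3$)
$H{\left(S,B \right)} = -3$ ($H{\left(S,B \right)} = \left(-1\right) 3 = -3$)
$C{\left(X \right)} = -3$
$C{\left(-155 \right)} - t = -3 - -220890 = -3 + 220890 = 220887$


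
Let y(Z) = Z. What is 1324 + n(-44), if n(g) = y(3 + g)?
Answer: 1283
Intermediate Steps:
n(g) = 3 + g
1324 + n(-44) = 1324 + (3 - 44) = 1324 - 41 = 1283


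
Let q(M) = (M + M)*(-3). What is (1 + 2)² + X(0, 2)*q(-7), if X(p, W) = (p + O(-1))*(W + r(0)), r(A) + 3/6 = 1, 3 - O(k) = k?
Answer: 429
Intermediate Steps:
O(k) = 3 - k
r(A) = ½ (r(A) = -½ + 1 = ½)
q(M) = -6*M (q(M) = (2*M)*(-3) = -6*M)
X(p, W) = (½ + W)*(4 + p) (X(p, W) = (p + (3 - 1*(-1)))*(W + ½) = (p + (3 + 1))*(½ + W) = (p + 4)*(½ + W) = (4 + p)*(½ + W) = (½ + W)*(4 + p))
(1 + 2)² + X(0, 2)*q(-7) = (1 + 2)² + (2 + (½)*0 + 4*2 + 2*0)*(-6*(-7)) = 3² + (2 + 0 + 8 + 0)*42 = 9 + 10*42 = 9 + 420 = 429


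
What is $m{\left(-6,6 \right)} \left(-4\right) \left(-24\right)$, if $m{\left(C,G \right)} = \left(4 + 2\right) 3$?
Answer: $1728$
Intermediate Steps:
$m{\left(C,G \right)} = 18$ ($m{\left(C,G \right)} = 6 \cdot 3 = 18$)
$m{\left(-6,6 \right)} \left(-4\right) \left(-24\right) = 18 \left(-4\right) \left(-24\right) = \left(-72\right) \left(-24\right) = 1728$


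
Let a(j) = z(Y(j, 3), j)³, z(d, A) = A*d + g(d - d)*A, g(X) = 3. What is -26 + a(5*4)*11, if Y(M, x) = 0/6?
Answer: 2375974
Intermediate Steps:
Y(M, x) = 0 (Y(M, x) = 0*(⅙) = 0)
z(d, A) = 3*A + A*d (z(d, A) = A*d + 3*A = 3*A + A*d)
a(j) = 27*j³ (a(j) = (j*(3 + 0))³ = (j*3)³ = (3*j)³ = 27*j³)
-26 + a(5*4)*11 = -26 + (27*(5*4)³)*11 = -26 + (27*20³)*11 = -26 + (27*8000)*11 = -26 + 216000*11 = -26 + 2376000 = 2375974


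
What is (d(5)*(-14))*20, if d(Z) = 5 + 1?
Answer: -1680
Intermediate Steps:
d(Z) = 6
(d(5)*(-14))*20 = (6*(-14))*20 = -84*20 = -1680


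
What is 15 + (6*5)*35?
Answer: 1065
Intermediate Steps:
15 + (6*5)*35 = 15 + 30*35 = 15 + 1050 = 1065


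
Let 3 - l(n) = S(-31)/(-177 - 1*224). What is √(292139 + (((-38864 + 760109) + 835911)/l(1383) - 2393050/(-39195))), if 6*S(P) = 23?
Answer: 5*√68599587360807737/1455441 ≈ 899.78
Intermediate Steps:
S(P) = 23/6 (S(P) = (⅙)*23 = 23/6)
l(n) = 7241/2406 (l(n) = 3 - 23/(6*(-177 - 1*224)) = 3 - 23/(6*(-177 - 224)) = 3 - 23/(6*(-401)) = 3 - 23*(-1)/(6*401) = 3 - 1*(-23/2406) = 3 + 23/2406 = 7241/2406)
√(292139 + (((-38864 + 760109) + 835911)/l(1383) - 2393050/(-39195))) = √(292139 + (((-38864 + 760109) + 835911)/(7241/2406) - 2393050/(-39195))) = √(292139 + ((721245 + 835911)*(2406/7241) - 2393050*(-1/39195))) = √(292139 + (1557156*(2406/7241) + 478610/7839)) = √(292139 + (3746517336/7241 + 478610/7839)) = √(292139 + 2259416539378/4366323) = √(3534989774275/4366323) = 5*√68599587360807737/1455441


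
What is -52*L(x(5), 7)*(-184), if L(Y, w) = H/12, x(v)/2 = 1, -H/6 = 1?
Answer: -4784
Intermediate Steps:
H = -6 (H = -6*1 = -6)
x(v) = 2 (x(v) = 2*1 = 2)
L(Y, w) = -1/2 (L(Y, w) = -6/12 = -6*1/12 = -1/2)
-52*L(x(5), 7)*(-184) = -52*(-1/2)*(-184) = 26*(-184) = -4784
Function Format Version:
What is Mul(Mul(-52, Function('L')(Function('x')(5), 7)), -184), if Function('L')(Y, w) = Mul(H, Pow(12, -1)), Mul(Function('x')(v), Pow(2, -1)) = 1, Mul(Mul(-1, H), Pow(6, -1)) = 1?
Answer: -4784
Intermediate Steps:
H = -6 (H = Mul(-6, 1) = -6)
Function('x')(v) = 2 (Function('x')(v) = Mul(2, 1) = 2)
Function('L')(Y, w) = Rational(-1, 2) (Function('L')(Y, w) = Mul(-6, Pow(12, -1)) = Mul(-6, Rational(1, 12)) = Rational(-1, 2))
Mul(Mul(-52, Function('L')(Function('x')(5), 7)), -184) = Mul(Mul(-52, Rational(-1, 2)), -184) = Mul(26, -184) = -4784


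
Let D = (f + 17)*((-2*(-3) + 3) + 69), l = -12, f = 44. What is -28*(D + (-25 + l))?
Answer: -132188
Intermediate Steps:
D = 4758 (D = (44 + 17)*((-2*(-3) + 3) + 69) = 61*((6 + 3) + 69) = 61*(9 + 69) = 61*78 = 4758)
-28*(D + (-25 + l)) = -28*(4758 + (-25 - 12)) = -28*(4758 - 37) = -28*4721 = -132188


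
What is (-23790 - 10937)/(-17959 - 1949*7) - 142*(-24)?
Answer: 107734343/31602 ≈ 3409.1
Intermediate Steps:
(-23790 - 10937)/(-17959 - 1949*7) - 142*(-24) = -34727/(-17959 - 13643) + 3408 = -34727/(-31602) + 3408 = -34727*(-1/31602) + 3408 = 34727/31602 + 3408 = 107734343/31602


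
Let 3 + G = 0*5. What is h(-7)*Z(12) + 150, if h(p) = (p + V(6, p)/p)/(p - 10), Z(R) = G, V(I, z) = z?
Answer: 2532/17 ≈ 148.94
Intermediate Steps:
G = -3 (G = -3 + 0*5 = -3 + 0 = -3)
Z(R) = -3
h(p) = (1 + p)/(-10 + p) (h(p) = (p + p/p)/(p - 10) = (p + 1)/(-10 + p) = (1 + p)/(-10 + p))
h(-7)*Z(12) + 150 = ((1 - 7)/(-10 - 7))*(-3) + 150 = (-6/(-17))*(-3) + 150 = -1/17*(-6)*(-3) + 150 = (6/17)*(-3) + 150 = -18/17 + 150 = 2532/17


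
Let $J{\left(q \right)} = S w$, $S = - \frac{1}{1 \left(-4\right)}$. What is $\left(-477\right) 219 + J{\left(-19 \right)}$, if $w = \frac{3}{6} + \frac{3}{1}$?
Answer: $- \frac{835697}{8} \approx -1.0446 \cdot 10^{5}$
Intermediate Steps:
$w = \frac{7}{2}$ ($w = 3 \cdot \frac{1}{6} + 3 \cdot 1 = \frac{1}{2} + 3 = \frac{7}{2} \approx 3.5$)
$S = \frac{1}{4}$ ($S = - \frac{1}{-4} = \left(-1\right) \left(- \frac{1}{4}\right) = \frac{1}{4} \approx 0.25$)
$J{\left(q \right)} = \frac{7}{8}$ ($J{\left(q \right)} = \frac{1}{4} \cdot \frac{7}{2} = \frac{7}{8}$)
$\left(-477\right) 219 + J{\left(-19 \right)} = \left(-477\right) 219 + \frac{7}{8} = -104463 + \frac{7}{8} = - \frac{835697}{8}$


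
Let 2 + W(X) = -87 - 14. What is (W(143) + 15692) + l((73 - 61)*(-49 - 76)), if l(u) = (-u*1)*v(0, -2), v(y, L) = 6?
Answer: 24589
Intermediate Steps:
l(u) = -6*u (l(u) = (-u*1)*6 = -u*6 = -6*u)
W(X) = -103 (W(X) = -2 + (-87 - 14) = -2 - 101 = -103)
(W(143) + 15692) + l((73 - 61)*(-49 - 76)) = (-103 + 15692) - 6*(73 - 61)*(-49 - 76) = 15589 - 72*(-125) = 15589 - 6*(-1500) = 15589 + 9000 = 24589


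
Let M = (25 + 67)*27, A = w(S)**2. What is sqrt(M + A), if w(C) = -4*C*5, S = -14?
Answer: 2*sqrt(20221) ≈ 284.40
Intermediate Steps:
w(C) = -20*C
A = 78400 (A = (-20*(-14))**2 = 280**2 = 78400)
M = 2484 (M = 92*27 = 2484)
sqrt(M + A) = sqrt(2484 + 78400) = sqrt(80884) = 2*sqrt(20221)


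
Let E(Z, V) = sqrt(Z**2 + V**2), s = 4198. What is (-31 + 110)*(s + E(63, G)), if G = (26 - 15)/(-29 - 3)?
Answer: 331642 + 79*sqrt(4064377)/32 ≈ 3.3662e+5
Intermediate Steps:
G = -11/32 (G = 11/(-32) = 11*(-1/32) = -11/32 ≈ -0.34375)
E(Z, V) = sqrt(V**2 + Z**2)
(-31 + 110)*(s + E(63, G)) = (-31 + 110)*(4198 + sqrt((-11/32)**2 + 63**2)) = 79*(4198 + sqrt(121/1024 + 3969)) = 79*(4198 + sqrt(4064377/1024)) = 79*(4198 + sqrt(4064377)/32) = 331642 + 79*sqrt(4064377)/32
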